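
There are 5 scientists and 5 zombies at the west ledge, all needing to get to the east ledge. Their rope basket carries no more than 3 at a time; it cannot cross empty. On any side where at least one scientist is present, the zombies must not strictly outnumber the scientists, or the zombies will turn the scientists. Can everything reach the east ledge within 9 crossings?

Counting alone: each trip to the east ledge takes at most 3 across and each return brings at least 1 back, so after t trips out (and t−1 returns) at most 3t − (t−1) of the 10 are across; that first reaches 10 at t = 5, so at least 9 crossings are needed.
The safety rule pushes this higher. Following every safe sequence of crossings, the most of the 10 that can be at the east ledge as the rope basket arrives there on crossing 9 is 9 — never all 10.
So the move cannot be finished within 9 crossings. (The shortest complete plan takes 11:)
1. 2 zombies → the east ledge.  (the west ledge: 5S 3Z; the east ledge: 0S 2Z)
2. 1 zombie ← the west ledge.  (the west ledge: 5S 4Z; the east ledge: 0S 1Z)
3. 3 zombies → the east ledge.  (the west ledge: 5S 1Z; the east ledge: 0S 4Z)
4. 1 zombie ← the west ledge.  (the west ledge: 5S 2Z; the east ledge: 0S 3Z)
5. 3 scientists → the east ledge.  (the west ledge: 2S 2Z; the east ledge: 3S 3Z)
6. 1 scientist and 1 zombie ← the west ledge.  (the west ledge: 3S 3Z; the east ledge: 2S 2Z)
7. 3 scientists → the east ledge.  (the west ledge: 0S 3Z; the east ledge: 5S 2Z)
8. 1 zombie ← the west ledge.  (the west ledge: 0S 4Z; the east ledge: 5S 1Z)
9. 2 zombies → the east ledge.  (the west ledge: 0S 2Z; the east ledge: 5S 3Z)
10. 1 zombie ← the west ledge.  (the west ledge: 0S 3Z; the east ledge: 5S 2Z)
11. 3 zombies → the east ledge.  (the west ledge: 0S 0Z; the east ledge: 5S 5Z)

No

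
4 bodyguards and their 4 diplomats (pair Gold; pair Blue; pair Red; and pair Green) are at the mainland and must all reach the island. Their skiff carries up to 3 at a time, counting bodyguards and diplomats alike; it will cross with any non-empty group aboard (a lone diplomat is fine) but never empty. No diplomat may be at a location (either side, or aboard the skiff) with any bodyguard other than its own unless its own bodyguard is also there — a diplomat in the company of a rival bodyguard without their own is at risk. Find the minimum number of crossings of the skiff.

9

Counting alone: each trip to the island takes at most 3 across and each return brings at least 1 back, so after t trips out (and t−1 returns) at most 3t − (t−1) of the 8 are across; that first reaches 8 at t = 4, so at least 7 crossings are needed.
The safety rule pushes this higher. Following every safe sequence of crossings, the most of the 8 that can be at the island as the skiff arrives there on crossing 7 is 7 — never all 8.
So no plan with fewer than 9 crossings exists, and this one achieves 9:
1. bodyguard Gold and diplomat Gold cross → the island.
2. bodyguard Gold crosses ← the mainland.
3. bodyguard Blue, bodyguard Gold, and diplomat Blue cross → the island.
4. bodyguard Gold and diplomat Gold cross ← the mainland.
5. bodyguard Gold, bodyguard Green, and bodyguard Red cross → the island.
6. diplomat Blue crosses ← the mainland.
7. diplomat Blue and diplomat Gold cross → the island.
8. diplomat Gold crosses ← the mainland.
9. diplomat Gold, diplomat Green, and diplomat Red cross → the island.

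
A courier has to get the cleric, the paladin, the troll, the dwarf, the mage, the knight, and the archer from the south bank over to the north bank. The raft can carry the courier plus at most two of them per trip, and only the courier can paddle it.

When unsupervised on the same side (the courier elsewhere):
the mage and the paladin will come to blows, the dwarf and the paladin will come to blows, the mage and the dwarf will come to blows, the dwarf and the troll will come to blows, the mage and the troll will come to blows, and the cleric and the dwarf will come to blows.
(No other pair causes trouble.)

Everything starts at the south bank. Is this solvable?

1. Courier goes to the north bank with the dwarf and the mage.
2. Courier goes back to the south bank with the dwarf.
3. Courier goes to the north bank with the cleric and the dwarf.
4. Courier goes back to the south bank with the dwarf.
5. Courier goes to the north bank with the paladin and the troll.
6. Courier goes back to the south bank with the mage.
7. Courier goes to the north bank with the dwarf and the knight.
8. Courier goes back to the south bank with the dwarf.
9. Courier goes to the north bank with the archer and the dwarf.
10. Courier goes back to the south bank with the dwarf.
11. Courier goes to the north bank with the dwarf and the mage.

Yes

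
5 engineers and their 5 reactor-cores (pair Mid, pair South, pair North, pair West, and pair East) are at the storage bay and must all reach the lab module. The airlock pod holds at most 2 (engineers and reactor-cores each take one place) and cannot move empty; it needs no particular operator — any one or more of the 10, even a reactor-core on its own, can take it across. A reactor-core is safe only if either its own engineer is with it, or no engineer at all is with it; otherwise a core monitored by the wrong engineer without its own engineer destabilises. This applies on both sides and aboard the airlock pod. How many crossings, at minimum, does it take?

impossible

Following every safe sequence of crossings from the start, the most of the 10 that can be at the lab module as the airlock pod arrives there on crossings 1, 3, 5, 7 is 2, 3, 4, 5 respectively; the best ever achieved is 5 of 10.
From crossing 9 on, no configuration arises that was not already reachable earlier: only 82 distinct safe configurations (who is on which side, and where the airlock pod is) can ever be reached, none of them has everyone across, and every continuation just revisits them. So no valid plan exists.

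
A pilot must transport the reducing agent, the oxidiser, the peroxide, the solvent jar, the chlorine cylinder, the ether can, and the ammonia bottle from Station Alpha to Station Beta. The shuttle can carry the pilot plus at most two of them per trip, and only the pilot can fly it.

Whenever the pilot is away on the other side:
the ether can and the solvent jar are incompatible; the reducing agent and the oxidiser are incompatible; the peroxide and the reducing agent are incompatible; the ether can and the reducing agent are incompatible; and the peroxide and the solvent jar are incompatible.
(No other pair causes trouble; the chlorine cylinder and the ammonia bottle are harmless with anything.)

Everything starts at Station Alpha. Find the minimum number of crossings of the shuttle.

9

Counting alone: the pilot can take at most 2 across per trip to Station Beta, so moving all 7 needs at least 4 loaded trips out, with a return between consecutive ones — at least 7 crossings.
The safety rule pushes this higher. Following every safe sequence of crossings, the most of the 7 that can be at Station Beta as the shuttle arrives there on crossing 7 is 6 — never all 7.
So no plan with fewer than 9 crossings exists, and this one achieves 9:
1. Pilot goes to Station Beta with the reducing agent and the solvent jar.  [Station Alpha: the ammonia bottle, the chlorine cylinder, the ether can, the oxidiser, the peroxide | Station Beta: the reducing agent, the solvent jar]
2. Pilot goes back to Station Alpha alone.  [Station Alpha: the ammonia bottle, the chlorine cylinder, the ether can, the oxidiser, the peroxide | Station Beta: the reducing agent, the solvent jar]
3. Pilot goes to Station Beta with the oxidiser.  [Station Alpha: the ammonia bottle, the chlorine cylinder, the ether can, the peroxide | Station Beta: the oxidiser, the reducing agent, the solvent jar]
4. Pilot goes back to Station Alpha with the reducing agent.  [Station Alpha: the ammonia bottle, the chlorine cylinder, the ether can, the peroxide, the reducing agent | Station Beta: the oxidiser, the solvent jar]
5. Pilot goes to Station Beta with the ether can and the peroxide.  [Station Alpha: the ammonia bottle, the chlorine cylinder, the reducing agent | Station Beta: the ether can, the oxidiser, the peroxide, the solvent jar]
6. Pilot goes back to Station Alpha with the solvent jar.  [Station Alpha: the ammonia bottle, the chlorine cylinder, the reducing agent, the solvent jar | Station Beta: the ether can, the oxidiser, the peroxide]
7. Pilot goes to Station Beta with the ammonia bottle and the chlorine cylinder.  [Station Alpha: the reducing agent, the solvent jar | Station Beta: the ammonia bottle, the chlorine cylinder, the ether can, the oxidiser, the peroxide]
8. Pilot goes back to Station Alpha alone.  [Station Alpha: the reducing agent, the solvent jar | Station Beta: the ammonia bottle, the chlorine cylinder, the ether can, the oxidiser, the peroxide]
9. Pilot goes to Station Beta with the reducing agent and the solvent jar.  [Station Alpha: — | Station Beta: the ammonia bottle, the chlorine cylinder, the ether can, the oxidiser, the peroxide, the reducing agent, the solvent jar]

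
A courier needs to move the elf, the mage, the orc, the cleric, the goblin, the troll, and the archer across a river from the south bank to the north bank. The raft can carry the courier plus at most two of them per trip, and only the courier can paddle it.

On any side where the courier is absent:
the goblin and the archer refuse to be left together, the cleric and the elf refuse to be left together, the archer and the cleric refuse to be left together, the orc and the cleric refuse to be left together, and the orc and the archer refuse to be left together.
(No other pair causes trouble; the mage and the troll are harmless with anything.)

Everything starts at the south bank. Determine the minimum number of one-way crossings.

11

Counting alone: the courier can take at most 2 across per trip to the north bank, so moving all 7 needs at least 4 loaded trips out, with a return between consecutive ones — at least 7 crossings.
The safety rule pushes this higher. Following every safe sequence of crossings, the most of the 7 that can be at the north bank as the raft arrives there on crossings 7, 9 is 5, 6 respectively — never all 7.
So no plan with fewer than 11 crossings exists, and this one achieves 11:
1. Courier goes to the north bank with the archer and the cleric.
2. Courier goes back to the south bank with the cleric.
3. Courier goes to the north bank with the elf and the orc.
4. Courier goes back to the south bank with the orc.
5. Courier goes to the north bank with the mage and the orc.
6. Courier goes back to the south bank with the orc.
7. Courier goes to the north bank with the goblin and the orc.
8. Courier goes back to the south bank with the archer.
9. Courier goes to the north bank with the cleric and the troll.
10. Courier goes back to the south bank with the cleric.
11. Courier goes to the north bank with the archer and the cleric.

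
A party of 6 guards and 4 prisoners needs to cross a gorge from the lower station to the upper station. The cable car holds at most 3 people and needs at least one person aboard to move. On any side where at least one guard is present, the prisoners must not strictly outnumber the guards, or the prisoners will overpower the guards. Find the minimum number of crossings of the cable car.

Counting alone: each trip to the upper station takes at most 3 across and each return brings at least 1 back, so after t trips out (and t−1 returns) at most 3t − (t−1) of the 10 are across; that first reaches 10 at t = 5, so at least 9 crossings are needed.
The plan below uses exactly 9 crossings, so it is optimal:
1. 2 prisoners → the upper station.  (the lower station: 6G 2P; the upper station: 0G 2P)
2. 1 prisoner ← the lower station.  (the lower station: 6G 3P; the upper station: 0G 1P)
3. 3 prisoners → the upper station.  (the lower station: 6G 0P; the upper station: 0G 4P)
4. 1 prisoner ← the lower station.  (the lower station: 6G 1P; the upper station: 0G 3P)
5. 3 guards → the upper station.  (the lower station: 3G 1P; the upper station: 3G 3P)
6. 1 prisoner ← the lower station.  (the lower station: 3G 2P; the upper station: 3G 2P)
7. 1 guard and 2 prisoners → the upper station.  (the lower station: 2G 0P; the upper station: 4G 4P)
8. 1 prisoner ← the lower station.  (the lower station: 2G 1P; the upper station: 4G 3P)
9. 2 guards and 1 prisoner → the upper station.  (the lower station: 0G 0P; the upper station: 6G 4P)

9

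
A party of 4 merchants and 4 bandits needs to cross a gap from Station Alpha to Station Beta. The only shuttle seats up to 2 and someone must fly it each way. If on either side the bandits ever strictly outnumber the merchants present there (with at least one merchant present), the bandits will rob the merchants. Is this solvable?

No

Following every safe sequence of crossings from the start, the most of the 8 that can be at Station Beta as the shuttle arrives there on crossings 1, 3, 5 is 2, 3, 4 respectively; the best ever achieved is 4 of 8.
From crossing 7 on, no configuration arises that was not already reachable earlier: only 11 distinct safe configurations (who is on which side, and where the shuttle is) can ever be reached, none of them has everyone across, and every continuation just revisits them. They are: 0 merchants + 0 bandits across (shuttle back at the start); 0 merchants + 1 bandit across (shuttle there); 0 merchants + 1 bandit across (shuttle back at the start); 0 merchants + 2 bandits across (shuttle there); 0 merchants + 2 bandits across (shuttle back at the start); 0 merchants + 3 bandits across (shuttle there); 0 merchants + 3 bandits across (shuttle back at the start); 0 merchants + 4 bandits across (shuttle there); 1 merchant + 1 bandit across (shuttle there); 1 merchant + 1 bandit across (shuttle back at the start); 2 merchants + 2 bandits across (shuttle there). So no valid plan exists.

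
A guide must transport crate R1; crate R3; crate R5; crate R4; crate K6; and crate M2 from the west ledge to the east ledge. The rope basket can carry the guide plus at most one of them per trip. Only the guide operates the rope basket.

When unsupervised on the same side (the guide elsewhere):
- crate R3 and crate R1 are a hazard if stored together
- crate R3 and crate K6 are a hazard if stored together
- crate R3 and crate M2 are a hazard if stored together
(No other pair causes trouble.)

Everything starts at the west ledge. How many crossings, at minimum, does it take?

Following every safe sequence of crossings from the start, the most of the 6 that can be at the east ledge as the rope basket arrives there on crossings 1, 3, 5, 7 is 1, 2, 3, 4 respectively; the best ever achieved is 4 of 6.
From crossing 9 on, no configuration arises that was not already reachable earlier: only 36 distinct safe configurations (who is on which side, and where the rope basket is) can ever be reached, none of them has everyone across, and every continuation just revisits them. So no valid plan exists.

impossible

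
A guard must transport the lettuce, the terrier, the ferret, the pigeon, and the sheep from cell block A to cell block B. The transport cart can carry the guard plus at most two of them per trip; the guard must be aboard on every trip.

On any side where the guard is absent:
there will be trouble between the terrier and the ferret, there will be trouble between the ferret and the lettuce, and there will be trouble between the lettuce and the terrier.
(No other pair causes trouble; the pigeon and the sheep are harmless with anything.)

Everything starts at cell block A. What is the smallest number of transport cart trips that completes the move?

7

Counting alone: the guard can take at most 2 across per trip to cell block B, so moving all 5 needs at least 3 loaded trips out, with a return between consecutive ones — at least 5 crossings.
The safety rule pushes this higher. Following every safe sequence of crossings, the most of the 5 that can be at cell block B as the transport cart arrives there on crossing 5 is 4 — never all 5.
So no plan with fewer than 7 crossings exists, and this one achieves 7:
1. Guard goes to cell block B with the lettuce and the terrier.
2. Guard goes back to cell block A with the lettuce.
3. Guard goes to cell block B with the lettuce and the pigeon.
4. Guard goes back to cell block A with the lettuce.
5. Guard goes to cell block B with the lettuce and the sheep.
6. Guard goes back to cell block A with the lettuce.
7. Guard goes to cell block B with the ferret and the lettuce.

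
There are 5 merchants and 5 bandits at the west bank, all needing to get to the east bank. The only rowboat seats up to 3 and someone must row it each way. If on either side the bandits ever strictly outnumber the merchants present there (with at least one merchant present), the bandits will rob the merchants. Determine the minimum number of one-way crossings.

Counting alone: each trip to the east bank takes at most 3 across and each return brings at least 1 back, so after t trips out (and t−1 returns) at most 3t − (t−1) of the 10 are across; that first reaches 10 at t = 5, so at least 9 crossings are needed.
The safety rule pushes this higher. Following every safe sequence of crossings, the most of the 10 that can be at the east bank as the rowboat arrives there on crossing 9 is 9 — never all 10.
So no plan with fewer than 11 crossings exists, and this one achieves 11:
1. 2 bandits → the east bank.  (the west bank: 5M 3B; the east bank: 0M 2B)
2. 1 bandit ← the west bank.  (the west bank: 5M 4B; the east bank: 0M 1B)
3. 3 bandits → the east bank.  (the west bank: 5M 1B; the east bank: 0M 4B)
4. 1 bandit ← the west bank.  (the west bank: 5M 2B; the east bank: 0M 3B)
5. 3 merchants → the east bank.  (the west bank: 2M 2B; the east bank: 3M 3B)
6. 1 merchant and 1 bandit ← the west bank.  (the west bank: 3M 3B; the east bank: 2M 2B)
7. 3 merchants → the east bank.  (the west bank: 0M 3B; the east bank: 5M 2B)
8. 1 bandit ← the west bank.  (the west bank: 0M 4B; the east bank: 5M 1B)
9. 2 bandits → the east bank.  (the west bank: 0M 2B; the east bank: 5M 3B)
10. 1 bandit ← the west bank.  (the west bank: 0M 3B; the east bank: 5M 2B)
11. 3 bandits → the east bank.  (the west bank: 0M 0B; the east bank: 5M 5B)

11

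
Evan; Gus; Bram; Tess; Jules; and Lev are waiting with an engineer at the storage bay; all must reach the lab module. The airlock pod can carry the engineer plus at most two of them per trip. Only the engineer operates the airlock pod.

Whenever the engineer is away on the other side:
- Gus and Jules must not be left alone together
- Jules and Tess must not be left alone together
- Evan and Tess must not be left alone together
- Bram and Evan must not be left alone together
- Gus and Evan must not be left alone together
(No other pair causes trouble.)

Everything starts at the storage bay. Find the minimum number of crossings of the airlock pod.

7

Counting alone: the engineer can take at most 2 across per trip to the lab module, so moving all 6 needs at least 3 loaded trips out, with a return between consecutive ones — at least 5 crossings.
The safety rule pushes this higher. Following every safe sequence of crossings, the most of the 6 that can be at the lab module as the airlock pod arrives there on crossing 5 is 5 — never all 6.
So no plan with fewer than 7 crossings exists, and this one achieves 7:
1. Engineer goes to the lab module with Evan and Jules.
2. Engineer goes back to the storage bay alone.
3. Engineer goes to the lab module with Bram and Gus.
4. Engineer goes back to the storage bay with Evan and Jules.
5. Engineer goes to the lab module with Lev and Tess.
6. Engineer goes back to the storage bay alone.
7. Engineer goes to the lab module with Evan and Jules.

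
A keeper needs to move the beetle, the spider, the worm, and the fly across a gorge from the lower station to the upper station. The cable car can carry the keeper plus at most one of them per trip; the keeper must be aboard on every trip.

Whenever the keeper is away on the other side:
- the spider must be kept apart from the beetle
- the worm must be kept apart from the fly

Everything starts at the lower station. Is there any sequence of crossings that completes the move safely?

Whatever the first load, the items left behind include a forbidden pair without the keeper. No opening move is safe, so no plan exists.

No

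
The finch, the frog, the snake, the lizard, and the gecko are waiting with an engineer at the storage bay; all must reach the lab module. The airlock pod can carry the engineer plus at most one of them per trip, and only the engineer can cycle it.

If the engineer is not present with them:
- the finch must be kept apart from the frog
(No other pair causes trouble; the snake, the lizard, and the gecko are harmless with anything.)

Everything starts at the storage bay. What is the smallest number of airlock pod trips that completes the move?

9

Counting alone: the engineer can take at most 1 across per trip to the lab module, so moving all 5 needs at least 5 loaded trips out, with a return between consecutive ones — at least 9 crossings.
The plan below uses exactly 9 crossings, so it is optimal:
1. Engineer goes to the lab module with the finch.
2. Engineer goes back to the storage bay alone.
3. Engineer goes to the lab module with the snake.
4. Engineer goes back to the storage bay alone.
5. Engineer goes to the lab module with the lizard.
6. Engineer goes back to the storage bay alone.
7. Engineer goes to the lab module with the gecko.
8. Engineer goes back to the storage bay alone.
9. Engineer goes to the lab module with the frog.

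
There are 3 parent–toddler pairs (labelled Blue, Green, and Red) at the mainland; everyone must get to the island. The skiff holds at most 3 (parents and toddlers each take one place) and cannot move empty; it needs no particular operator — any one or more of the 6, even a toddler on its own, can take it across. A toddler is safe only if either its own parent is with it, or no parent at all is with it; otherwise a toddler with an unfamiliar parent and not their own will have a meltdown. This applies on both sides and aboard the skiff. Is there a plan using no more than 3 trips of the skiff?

Counting alone: each trip to the island takes at most 3 across and each return brings at least 1 back, so after t trips out (and t−1 returns) at most 3t − (t−1) of the 6 are across; that first reaches 6 at t = 3, so at least 5 crossings are needed.
Since 3 < 5, 3 crossings cannot be enough. (The shortest complete plan in fact takes 5:)
1. parent Blue and toddler Blue cross → the island.
2. parent Blue crosses ← the mainland.
3. parent Blue, parent Green, and parent Red cross → the island.
4. toddler Blue crosses ← the mainland.
5. toddler Blue, toddler Green, and toddler Red cross → the island.

No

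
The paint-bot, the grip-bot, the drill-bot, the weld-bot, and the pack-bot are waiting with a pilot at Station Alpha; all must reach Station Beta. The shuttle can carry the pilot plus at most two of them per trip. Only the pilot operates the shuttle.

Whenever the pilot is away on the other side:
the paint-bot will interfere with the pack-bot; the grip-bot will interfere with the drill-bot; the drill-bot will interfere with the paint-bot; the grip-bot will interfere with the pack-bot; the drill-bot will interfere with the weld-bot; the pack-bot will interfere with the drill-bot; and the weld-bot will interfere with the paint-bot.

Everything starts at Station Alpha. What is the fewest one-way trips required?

Whatever the first load, the items left behind include a forbidden pair without the pilot. No opening move is safe, so no plan exists.

impossible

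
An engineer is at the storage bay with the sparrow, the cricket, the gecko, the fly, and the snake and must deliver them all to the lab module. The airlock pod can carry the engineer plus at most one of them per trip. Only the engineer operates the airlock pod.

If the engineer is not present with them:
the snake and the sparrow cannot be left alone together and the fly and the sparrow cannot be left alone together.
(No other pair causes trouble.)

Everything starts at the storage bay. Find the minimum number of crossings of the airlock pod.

11

Counting alone: the engineer can take at most 1 across per trip to the lab module, so moving all 5 needs at least 5 loaded trips out, with a return between consecutive ones — at least 9 crossings.
The safety rule pushes this higher. Following every safe sequence of crossings, the most of the 5 that can be at the lab module as the airlock pod arrives there on crossing 9 is 4 — never all 5.
So no plan with fewer than 11 crossings exists, and this one achieves 11:
1. Engineer goes to the lab module with the sparrow.  [the storage bay: the cricket, the fly, the gecko, the snake | the lab module: the sparrow]
2. Engineer goes back to the storage bay alone.  [the storage bay: the cricket, the fly, the gecko, the snake | the lab module: the sparrow]
3. Engineer goes to the lab module with the cricket.  [the storage bay: the fly, the gecko, the snake | the lab module: the cricket, the sparrow]
4. Engineer goes back to the storage bay alone.  [the storage bay: the fly, the gecko, the snake | the lab module: the cricket, the sparrow]
5. Engineer goes to the lab module with the gecko.  [the storage bay: the fly, the snake | the lab module: the cricket, the gecko, the sparrow]
6. Engineer goes back to the storage bay alone.  [the storage bay: the fly, the snake | the lab module: the cricket, the gecko, the sparrow]
7. Engineer goes to the lab module with the fly.  [the storage bay: the snake | the lab module: the cricket, the fly, the gecko, the sparrow]
8. Engineer goes back to the storage bay with the sparrow.  [the storage bay: the snake, the sparrow | the lab module: the cricket, the fly, the gecko]
9. Engineer goes to the lab module with the snake.  [the storage bay: the sparrow | the lab module: the cricket, the fly, the gecko, the snake]
10. Engineer goes back to the storage bay alone.  [the storage bay: the sparrow | the lab module: the cricket, the fly, the gecko, the snake]
11. Engineer goes to the lab module with the sparrow.  [the storage bay: — | the lab module: the cricket, the fly, the gecko, the snake, the sparrow]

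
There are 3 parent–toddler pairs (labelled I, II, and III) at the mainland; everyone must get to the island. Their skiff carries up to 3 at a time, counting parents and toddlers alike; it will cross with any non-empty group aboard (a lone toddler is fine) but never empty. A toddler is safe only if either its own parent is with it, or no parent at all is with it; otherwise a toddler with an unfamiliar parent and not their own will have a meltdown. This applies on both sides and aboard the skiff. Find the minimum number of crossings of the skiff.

Counting alone: each trip to the island takes at most 3 across and each return brings at least 1 back, so after t trips out (and t−1 returns) at most 3t − (t−1) of the 6 are across; that first reaches 6 at t = 3, so at least 5 crossings are needed.
The plan below uses exactly 5 crossings, so it is optimal:
1. parent I and toddler I cross → the island.
2. parent I crosses ← the mainland.
3. parent I, parent II, and parent III cross → the island.
4. toddler I crosses ← the mainland.
5. toddler I, toddler II, and toddler III cross → the island.

5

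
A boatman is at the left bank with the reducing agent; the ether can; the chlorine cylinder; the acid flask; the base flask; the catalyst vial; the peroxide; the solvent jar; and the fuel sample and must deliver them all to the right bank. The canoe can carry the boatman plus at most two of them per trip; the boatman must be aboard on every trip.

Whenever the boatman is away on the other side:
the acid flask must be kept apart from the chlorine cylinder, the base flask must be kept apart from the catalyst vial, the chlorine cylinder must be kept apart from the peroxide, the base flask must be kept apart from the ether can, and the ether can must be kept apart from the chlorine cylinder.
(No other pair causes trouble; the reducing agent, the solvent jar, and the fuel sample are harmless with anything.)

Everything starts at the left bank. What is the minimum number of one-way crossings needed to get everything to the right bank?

Counting alone: the boatman can take at most 2 across per trip to the right bank, so moving all 9 needs at least 5 loaded trips out, with a return between consecutive ones — at least 9 crossings.
The safety rule pushes this higher. Following every safe sequence of crossings, the most of the 9 that can be at the right bank as the canoe arrives there on crossing 9 is 8 — never all 9.
So no plan with fewer than 11 crossings exists, and this one achieves 11:
1. Boatman goes to the right bank with the base flask and the chlorine cylinder.  [the left bank: the acid flask, the catalyst vial, the ether can, the fuel sample, the peroxide, the reducing agent, the solvent jar | the right bank: the base flask, the chlorine cylinder]
2. Boatman goes back to the left bank alone.  [the left bank: the acid flask, the catalyst vial, the ether can, the fuel sample, the peroxide, the reducing agent, the solvent jar | the right bank: the base flask, the chlorine cylinder]
3. Boatman goes to the right bank with the reducing agent.  [the left bank: the acid flask, the catalyst vial, the ether can, the fuel sample, the peroxide, the solvent jar | the right bank: the base flask, the chlorine cylinder, the reducing agent]
4. Boatman goes back to the left bank alone.  [the left bank: the acid flask, the catalyst vial, the ether can, the fuel sample, the peroxide, the solvent jar | the right bank: the base flask, the chlorine cylinder, the reducing agent]
5. Boatman goes to the right bank with the acid flask and the ether can.  [the left bank: the catalyst vial, the fuel sample, the peroxide, the solvent jar | the right bank: the acid flask, the base flask, the chlorine cylinder, the ether can, the reducing agent]
6. Boatman goes back to the left bank with the base flask and the chlorine cylinder.  [the left bank: the base flask, the catalyst vial, the chlorine cylinder, the fuel sample, the peroxide, the solvent jar | the right bank: the acid flask, the ether can, the reducing agent]
7. Boatman goes to the right bank with the catalyst vial and the peroxide.  [the left bank: the base flask, the chlorine cylinder, the fuel sample, the solvent jar | the right bank: the acid flask, the catalyst vial, the ether can, the peroxide, the reducing agent]
8. Boatman goes back to the left bank alone.  [the left bank: the base flask, the chlorine cylinder, the fuel sample, the solvent jar | the right bank: the acid flask, the catalyst vial, the ether can, the peroxide, the reducing agent]
9. Boatman goes to the right bank with the fuel sample and the solvent jar.  [the left bank: the base flask, the chlorine cylinder | the right bank: the acid flask, the catalyst vial, the ether can, the fuel sample, the peroxide, the reducing agent, the solvent jar]
10. Boatman goes back to the left bank alone.  [the left bank: the base flask, the chlorine cylinder | the right bank: the acid flask, the catalyst vial, the ether can, the fuel sample, the peroxide, the reducing agent, the solvent jar]
11. Boatman goes to the right bank with the base flask and the chlorine cylinder.  [the left bank: — | the right bank: the acid flask, the base flask, the catalyst vial, the chlorine cylinder, the ether can, the fuel sample, the peroxide, the reducing agent, the solvent jar]

11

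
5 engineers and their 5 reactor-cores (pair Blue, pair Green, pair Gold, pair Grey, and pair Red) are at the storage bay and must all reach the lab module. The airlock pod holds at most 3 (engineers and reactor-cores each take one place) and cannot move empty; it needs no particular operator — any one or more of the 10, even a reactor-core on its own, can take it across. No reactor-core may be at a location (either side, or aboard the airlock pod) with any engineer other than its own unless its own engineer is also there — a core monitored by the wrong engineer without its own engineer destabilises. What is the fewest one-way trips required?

Counting alone: each trip to the lab module takes at most 3 across and each return brings at least 1 back, so after t trips out (and t−1 returns) at most 3t − (t−1) of the 10 are across; that first reaches 10 at t = 5, so at least 9 crossings are needed.
The safety rule pushes this higher. Following every safe sequence of crossings, the most of the 10 that can be at the lab module as the airlock pod arrives there on crossing 9 is 9 — never all 10.
So no plan with fewer than 11 crossings exists, and this one achieves 11:
1. engineer Blue and reactor-core Blue cross → the lab module.
2. engineer Blue crosses ← the storage bay.
3. reactor-core Gold, reactor-core Green, and reactor-core Grey cross → the lab module.
4. reactor-core Blue crosses ← the storage bay.
5. engineer Gold, engineer Green, and engineer Grey cross → the lab module.
6. engineer Green and reactor-core Green cross ← the storage bay.
7. engineer Blue, engineer Green, and engineer Red cross → the lab module.
8. reactor-core Gold crosses ← the storage bay.
9. reactor-core Blue and reactor-core Green cross → the lab module.
10. reactor-core Blue crosses ← the storage bay.
11. reactor-core Blue, reactor-core Gold, and reactor-core Red cross → the lab module.

11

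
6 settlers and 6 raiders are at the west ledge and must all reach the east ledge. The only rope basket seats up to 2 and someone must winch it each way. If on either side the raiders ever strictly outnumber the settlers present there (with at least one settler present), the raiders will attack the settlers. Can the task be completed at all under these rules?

No

Following every safe sequence of crossings from the start, the most of the 12 that can be at the east ledge as the rope basket arrives there on crossings 1, 3, 5, 7, 9 is 2, 3, 4, 5, 6 respectively; the best ever achieved is 6 of 12.
From crossing 11 on, no configuration arises that was not already reachable earlier: only 15 distinct safe configurations (who is on which side, and where the rope basket is) can ever be reached, none of them has everyone across, and every continuation just revisits them. They are: 0 settlers + 0 raiders across (rope basket back at the start); 0 settlers + 1 raider across (rope basket there); 0 settlers + 1 raider across (rope basket back at the start); 0 settlers + 2 raiders across (rope basket there); 0 settlers + 2 raiders across (rope basket back at the start); 0 settlers + 3 raiders across (rope basket there); 0 settlers + 3 raiders across (rope basket back at the start); 0 settlers + 4 raiders across (rope basket there); 0 settlers + 4 raiders across (rope basket back at the start); 0 settlers + 5 raiders across (rope basket there); 0 settlers + 5 raiders across (rope basket back at the start); 0 settlers + 6 raiders across (rope basket there); 1 settler + 1 raider across (rope basket there); 1 settler + 1 raider across (rope basket back at the start); 2 settlers + 2 raiders across (rope basket there). So no valid plan exists.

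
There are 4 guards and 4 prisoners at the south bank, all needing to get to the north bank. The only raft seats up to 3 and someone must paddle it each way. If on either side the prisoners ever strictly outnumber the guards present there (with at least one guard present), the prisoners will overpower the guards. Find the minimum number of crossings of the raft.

Counting alone: each trip to the north bank takes at most 3 across and each return brings at least 1 back, so after t trips out (and t−1 returns) at most 3t − (t−1) of the 8 are across; that first reaches 8 at t = 4, so at least 7 crossings are needed.
The safety rule pushes this higher. Following every safe sequence of crossings, the most of the 8 that can be at the north bank as the raft arrives there on crossing 7 is 7 — never all 8.
So no plan with fewer than 9 crossings exists, and this one achieves 9:
1. 2 prisoners → the north bank.  (the south bank: 4G 2P; the north bank: 0G 2P)
2. 1 prisoner ← the south bank.  (the south bank: 4G 3P; the north bank: 0G 1P)
3. 3 prisoners → the north bank.  (the south bank: 4G 0P; the north bank: 0G 4P)
4. 1 prisoner ← the south bank.  (the south bank: 4G 1P; the north bank: 0G 3P)
5. 3 guards → the north bank.  (the south bank: 1G 1P; the north bank: 3G 3P)
6. 1 guard and 1 prisoner ← the south bank.  (the south bank: 2G 2P; the north bank: 2G 2P)
7. 2 guards → the north bank.  (the south bank: 0G 2P; the north bank: 4G 2P)
8. 1 prisoner ← the south bank.  (the south bank: 0G 3P; the north bank: 4G 1P)
9. 3 prisoners → the north bank.  (the south bank: 0G 0P; the north bank: 4G 4P)

9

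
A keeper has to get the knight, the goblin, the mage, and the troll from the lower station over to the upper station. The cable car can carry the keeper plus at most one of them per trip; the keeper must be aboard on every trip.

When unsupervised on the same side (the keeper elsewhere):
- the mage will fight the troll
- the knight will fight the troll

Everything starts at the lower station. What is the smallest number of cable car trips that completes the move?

9

Counting alone: the keeper can take at most 1 across per trip to the upper station, so moving all 4 needs at least 4 loaded trips out, with a return between consecutive ones — at least 7 crossings.
The safety rule pushes this higher. Following every safe sequence of crossings, the most of the 4 that can be at the upper station as the cable car arrives there on crossing 7 is 3 — never all 4.
So no plan with fewer than 9 crossings exists, and this one achieves 9:
1. Keeper goes to the upper station with the troll.  [the lower station: the goblin, the knight, the mage | the upper station: the troll]
2. Keeper goes back to the lower station alone.  [the lower station: the goblin, the knight, the mage | the upper station: the troll]
3. Keeper goes to the upper station with the knight.  [the lower station: the goblin, the mage | the upper station: the knight, the troll]
4. Keeper goes back to the lower station with the troll.  [the lower station: the goblin, the mage, the troll | the upper station: the knight]
5. Keeper goes to the upper station with the mage.  [the lower station: the goblin, the troll | the upper station: the knight, the mage]
6. Keeper goes back to the lower station alone.  [the lower station: the goblin, the troll | the upper station: the knight, the mage]
7. Keeper goes to the upper station with the goblin.  [the lower station: the troll | the upper station: the goblin, the knight, the mage]
8. Keeper goes back to the lower station alone.  [the lower station: the troll | the upper station: the goblin, the knight, the mage]
9. Keeper goes to the upper station with the troll.  [the lower station: — | the upper station: the goblin, the knight, the mage, the troll]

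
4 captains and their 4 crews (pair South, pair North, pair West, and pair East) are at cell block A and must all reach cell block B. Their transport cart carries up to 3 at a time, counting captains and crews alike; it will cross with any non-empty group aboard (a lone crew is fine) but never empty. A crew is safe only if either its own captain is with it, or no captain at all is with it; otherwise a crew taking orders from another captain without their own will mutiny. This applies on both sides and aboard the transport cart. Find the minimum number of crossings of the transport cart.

9

Counting alone: each trip to cell block B takes at most 3 across and each return brings at least 1 back, so after t trips out (and t−1 returns) at most 3t − (t−1) of the 8 are across; that first reaches 8 at t = 4, so at least 7 crossings are needed.
The safety rule pushes this higher. Following every safe sequence of crossings, the most of the 8 that can be at cell block B as the transport cart arrives there on crossing 7 is 7 — never all 8.
So no plan with fewer than 9 crossings exists, and this one achieves 9:
1. captain South and crew South cross → cell block B.
2. captain South crosses ← cell block A.
3. captain North, captain South, and crew North cross → cell block B.
4. captain South and crew South cross ← cell block A.
5. captain East, captain South, and captain West cross → cell block B.
6. crew North crosses ← cell block A.
7. crew North and crew South cross → cell block B.
8. crew South crosses ← cell block A.
9. crew East, crew South, and crew West cross → cell block B.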